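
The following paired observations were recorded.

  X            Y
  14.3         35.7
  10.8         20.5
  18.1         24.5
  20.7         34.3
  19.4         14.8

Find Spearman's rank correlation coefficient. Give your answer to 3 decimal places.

Rank X: 2, 1, 3, 5, 4
Rank Y: 5, 2, 3, 4, 1
d = rank(X) − rank(Y): -3, -1, 0, 1, 3; Σd² = 20
ρ = 1 − 6Σd² / [n(n²−1)] = 1 − 6×20 / (5×24) = 1 − 120/120 ≈ 0.000

0.000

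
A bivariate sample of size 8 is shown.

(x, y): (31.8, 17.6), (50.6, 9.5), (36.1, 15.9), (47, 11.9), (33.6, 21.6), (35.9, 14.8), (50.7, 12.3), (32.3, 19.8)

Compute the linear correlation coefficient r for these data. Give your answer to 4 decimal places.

-0.8853

n = 8, Σx = 318, Σy = 123.4, Σx² = 13115.36, Σy² = 2023.36, Σxy = 4693.9
nΣxy − ΣxΣy = 37551.2 − 39241.2 = -1690
nΣx² − (Σx)² = 104922.88 − 101124 = 3798.88; nΣy² − (Σy)² = 16186.88 − 15227.56 = 959.32
r = -1690 / √(3798.88 × 959.32) = -1690 / 1909.0159 ≈ -0.8853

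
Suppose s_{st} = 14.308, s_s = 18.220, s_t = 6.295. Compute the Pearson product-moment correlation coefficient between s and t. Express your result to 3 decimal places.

0.125

r = Cov(s,t) / (s_s · s_t) = 14.308 / (18.220 × 6.295)
  = 14.308 / 114.6949 ≈ 0.125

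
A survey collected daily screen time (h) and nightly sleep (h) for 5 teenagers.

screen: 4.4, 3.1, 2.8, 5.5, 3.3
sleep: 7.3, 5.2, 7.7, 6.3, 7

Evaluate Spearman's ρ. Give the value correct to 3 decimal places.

-0.300

Rank screen: 4, 2, 1, 5, 3
Rank sleep: 4, 1, 5, 2, 3
d = rank(screen) − rank(sleep): 0, 1, -4, 3, 0; Σd² = 26
ρ = 1 − 6Σd² / [n(n²−1)] = 1 − 6×26 / (5×24) = 1 − 156/120 ≈ -0.300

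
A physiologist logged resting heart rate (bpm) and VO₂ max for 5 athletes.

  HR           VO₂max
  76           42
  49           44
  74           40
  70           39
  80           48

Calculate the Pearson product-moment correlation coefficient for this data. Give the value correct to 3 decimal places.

n = 5, Σx = 349, Σy = 213, Σx² = 24953, Σy² = 9125, Σxy = 14878
nΣxy − ΣxΣy = 74390 − 74337 = 53
nΣx² − (Σx)² = 124765 − 121801 = 2964; nΣy² − (Σy)² = 45625 − 45369 = 256
r = 53 / √(2964 × 256) = 53 / 871.0821 ≈ 0.061

0.061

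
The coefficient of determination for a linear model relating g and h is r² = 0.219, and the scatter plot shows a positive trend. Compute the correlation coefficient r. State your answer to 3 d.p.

0.468

|r| = √0.219 = 0.468
The association is positive, so r = 0.468.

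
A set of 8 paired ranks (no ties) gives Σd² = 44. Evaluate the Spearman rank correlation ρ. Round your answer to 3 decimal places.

0.476

ρ = 1 − 6Σd² / [n(n²−1)] = 1 − 6×44 / (8×63)
  = 1 − 264/504 = 1 − 0.5238 ≈ 0.476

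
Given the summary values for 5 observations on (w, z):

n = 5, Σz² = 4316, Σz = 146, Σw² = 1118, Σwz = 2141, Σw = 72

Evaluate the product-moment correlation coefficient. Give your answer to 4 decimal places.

r = (nΣwz − ΣwΣz) / √[(nΣw² − (Σw)²)(nΣz² − (Σz)²)]
Numerator: 5×2141 − 72×146 = 193
Denominator: √[(5590 − 5184)(21580 − 21316)] = √[406 × 264] = 327.3897
r = 193 / 327.3897 ≈ 0.5895

0.5895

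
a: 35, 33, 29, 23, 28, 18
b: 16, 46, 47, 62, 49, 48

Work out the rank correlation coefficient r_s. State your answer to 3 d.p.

Rank a: 6, 5, 4, 2, 3, 1
Rank b: 1, 2, 3, 6, 5, 4
d = rank(a) − rank(b): 5, 3, 1, -4, -2, -3; Σd² = 64
ρ = 1 − 6Σd² / [n(n²−1)] = 1 − 6×64 / (6×35) = 1 − 384/210 ≈ -0.829

-0.829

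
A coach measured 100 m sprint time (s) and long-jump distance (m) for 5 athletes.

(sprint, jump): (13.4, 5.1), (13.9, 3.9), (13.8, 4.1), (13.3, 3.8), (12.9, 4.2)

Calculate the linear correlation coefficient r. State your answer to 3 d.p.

-0.187

n = 5, Σx = 67.3, Σy = 21.1, Σx² = 906.51, Σy² = 90.11, Σxy = 283.85
nΣxy − ΣxΣy = 1419.25 − 1420.03 = -0.78
nΣx² − (Σx)² = 4532.55 − 4529.29 = 3.26; nΣy² − (Σy)² = 450.55 − 445.21 = 5.34
r = -0.78 / √(3.26 × 5.34) = -0.78 / 4.1723 ≈ -0.187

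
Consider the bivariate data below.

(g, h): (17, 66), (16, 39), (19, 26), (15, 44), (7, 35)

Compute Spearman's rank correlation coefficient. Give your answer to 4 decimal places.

-0.1000

Rank g: 4, 3, 5, 2, 1
Rank h: 5, 3, 1, 4, 2
d = rank(g) − rank(h): -1, 0, 4, -2, -1; Σd² = 22
ρ = 1 − 6Σd² / [n(n²−1)] = 1 − 6×22 / (5×24) = 1 − 132/120 ≈ -0.1000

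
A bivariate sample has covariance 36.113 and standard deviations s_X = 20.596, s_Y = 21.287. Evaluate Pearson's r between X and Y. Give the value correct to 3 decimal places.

0.082

r = Cov(X,Y) / (s_X · s_Y) = 36.113 / (20.596 × 21.287)
  = 36.113 / 438.4271 ≈ 0.082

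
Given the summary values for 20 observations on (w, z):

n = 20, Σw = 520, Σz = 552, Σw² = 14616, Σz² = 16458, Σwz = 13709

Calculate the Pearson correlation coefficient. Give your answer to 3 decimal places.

r = (nΣwz − ΣwΣz) / √[(nΣw² − (Σw)²)(nΣz² − (Σz)²)]
Numerator: 20×13709 − 520×552 = -12860
Denominator: √[(292320 − 270400)(329160 − 304704)] = √[21920 × 24456] = 23153.3047
r = -12860 / 23153.3047 ≈ -0.555

-0.555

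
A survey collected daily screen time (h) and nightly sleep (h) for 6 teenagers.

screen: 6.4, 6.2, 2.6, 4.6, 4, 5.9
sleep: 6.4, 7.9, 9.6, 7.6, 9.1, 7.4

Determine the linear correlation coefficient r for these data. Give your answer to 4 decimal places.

-0.8795

n = 6, Σx = 29.7, Σy = 48, Σx² = 158.13, Σy² = 390.86, Σxy = 229.92
nΣxy − ΣxΣy = 1379.52 − 1425.6 = -46.08
nΣx² − (Σx)² = 948.78 − 882.09 = 66.69; nΣy² − (Σy)² = 2345.16 − 2304 = 41.16
r = -46.08 / √(66.69 × 41.16) = -46.08 / 52.3924 ≈ -0.8795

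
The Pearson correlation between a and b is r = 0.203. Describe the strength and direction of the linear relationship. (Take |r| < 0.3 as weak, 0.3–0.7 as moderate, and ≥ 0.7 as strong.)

weak positive

r = 0.203 > 0 so the relationship is positive.
|r| = 0.203, which falls in the weak range.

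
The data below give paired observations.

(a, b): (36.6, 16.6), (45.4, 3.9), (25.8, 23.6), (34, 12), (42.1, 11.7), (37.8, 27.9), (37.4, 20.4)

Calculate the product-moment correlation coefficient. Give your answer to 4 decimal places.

-0.6115

n = 7, Σa = 259.1, Σb = 116.1, Σa² = 9822.37, Σb² = 2323.19, Σab = 4111.65
nΣab − ΣaΣb = 28781.55 − 30081.51 = -1299.96
nΣa² − (Σa)² = 68756.59 − 67132.81 = 1623.78; nΣb² − (Σb)² = 16262.33 − 13479.21 = 2783.12
r = -1299.96 / √(1623.78 × 2783.12) = -1299.96 / 2125.8350 ≈ -0.6115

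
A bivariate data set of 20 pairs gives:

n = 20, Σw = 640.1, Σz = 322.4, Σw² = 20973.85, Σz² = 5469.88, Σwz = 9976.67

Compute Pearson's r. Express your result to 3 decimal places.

r = (nΣwz − ΣwΣz) / √[(nΣw² − (Σw)²)(nΣz² − (Σz)²)]
Numerator: 20×9976.67 − 640.1×322.4 = -6834.84
Denominator: √[(419477 − 409728.01)(109397.6 − 103941.76)] = √[9748.99 × 5455.84] = 7293.0741
r = -6834.84 / 7293.0741 ≈ -0.937

-0.937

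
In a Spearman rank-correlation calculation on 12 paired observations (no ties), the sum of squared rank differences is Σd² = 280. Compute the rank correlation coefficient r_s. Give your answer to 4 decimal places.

0.0210

ρ = 1 − 6Σd² / [n(n²−1)] = 1 − 6×280 / (12×143)
  = 1 − 1680/1716 = 1 − 0.97902 ≈ 0.0210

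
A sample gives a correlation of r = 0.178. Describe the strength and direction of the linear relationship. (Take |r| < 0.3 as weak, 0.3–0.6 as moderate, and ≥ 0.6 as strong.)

weak positive

r = 0.178 > 0 so the relationship is positive.
|r| = 0.178, which falls in the weak range.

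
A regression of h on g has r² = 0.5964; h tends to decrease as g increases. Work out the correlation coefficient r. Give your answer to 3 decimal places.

-0.772

|r| = √0.5964 = 0.772
The association is negative, so r = −0.772.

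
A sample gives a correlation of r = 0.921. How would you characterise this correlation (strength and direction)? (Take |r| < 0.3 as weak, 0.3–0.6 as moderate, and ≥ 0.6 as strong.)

strong positive

r = 0.921 > 0 so the relationship is positive.
|r| = 0.921, which falls in the strong range.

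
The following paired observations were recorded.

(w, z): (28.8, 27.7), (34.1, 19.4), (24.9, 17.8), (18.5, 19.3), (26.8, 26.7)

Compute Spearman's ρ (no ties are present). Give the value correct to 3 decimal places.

Rank w: 4, 5, 2, 1, 3
Rank z: 5, 3, 1, 2, 4
d = rank(w) − rank(z): -1, 2, 1, -1, -1; Σd² = 8
ρ = 1 − 6Σd² / [n(n²−1)] = 1 − 6×8 / (5×24) = 1 − 48/120 ≈ 0.600

0.600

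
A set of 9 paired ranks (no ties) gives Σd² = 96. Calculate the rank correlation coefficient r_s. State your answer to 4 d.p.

ρ = 1 − 6Σd² / [n(n²−1)] = 1 − 6×96 / (9×80)
  = 1 − 576/720 = 1 − 0.80000 ≈ 0.2000

0.2000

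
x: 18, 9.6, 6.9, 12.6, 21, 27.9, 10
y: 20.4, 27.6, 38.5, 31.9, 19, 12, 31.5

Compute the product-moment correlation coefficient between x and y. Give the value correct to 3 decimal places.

n = 7, Σx = 106, Σy = 180.9, Σx² = 1941.94, Σy² = 5175.03, Σxy = 2348.55
nΣxy − ΣxΣy = 16439.85 − 19175.4 = -2735.55
nΣx² − (Σx)² = 13593.58 − 11236 = 2357.58; nΣy² − (Σy)² = 36225.21 − 32724.81 = 3500.4
r = -2735.55 / √(2357.58 × 3500.4) = -2735.55 / 2872.7118 ≈ -0.952

-0.952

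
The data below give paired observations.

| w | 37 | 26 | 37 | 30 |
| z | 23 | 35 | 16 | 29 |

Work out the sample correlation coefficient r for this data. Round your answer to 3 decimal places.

n = 4, Σw = 130, Σz = 103, Σw² = 4314, Σz² = 2851, Σwz = 3223
nΣwz − ΣwΣz = 12892 − 13390 = -498
nΣw² − (Σw)² = 17256 − 16900 = 356; nΣz² − (Σz)² = 11404 − 10609 = 795
r = -498 / √(356 × 795) = -498 / 531.9962 ≈ -0.936

-0.936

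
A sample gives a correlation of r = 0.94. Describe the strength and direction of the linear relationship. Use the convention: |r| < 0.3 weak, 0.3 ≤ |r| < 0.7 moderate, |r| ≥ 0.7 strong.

r = 0.94 > 0 so the relationship is positive.
|r| = 0.94, which falls in the strong range.

strong positive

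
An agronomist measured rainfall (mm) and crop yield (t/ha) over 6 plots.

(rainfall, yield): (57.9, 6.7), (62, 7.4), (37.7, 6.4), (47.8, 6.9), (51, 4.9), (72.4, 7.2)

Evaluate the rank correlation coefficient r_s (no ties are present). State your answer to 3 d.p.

0.657

Rank rainfall: 4, 5, 1, 2, 3, 6
Rank yield: 3, 6, 2, 4, 1, 5
d = rank(rainfall) − rank(yield): 1, -1, -1, -2, 2, 1; Σd² = 12
ρ = 1 − 6Σd² / [n(n²−1)] = 1 − 6×12 / (6×35) = 1 − 72/210 ≈ 0.657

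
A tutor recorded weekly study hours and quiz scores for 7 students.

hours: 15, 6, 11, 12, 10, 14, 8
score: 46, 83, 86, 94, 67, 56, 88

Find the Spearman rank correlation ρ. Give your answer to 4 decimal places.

-0.4643

Rank hours: 7, 1, 4, 5, 3, 6, 2
Rank score: 1, 4, 5, 7, 3, 2, 6
d = rank(hours) − rank(score): 6, -3, -1, -2, 0, 4, -4; Σd² = 82
ρ = 1 − 6Σd² / [n(n²−1)] = 1 − 6×82 / (7×48) = 1 − 492/336 ≈ -0.4643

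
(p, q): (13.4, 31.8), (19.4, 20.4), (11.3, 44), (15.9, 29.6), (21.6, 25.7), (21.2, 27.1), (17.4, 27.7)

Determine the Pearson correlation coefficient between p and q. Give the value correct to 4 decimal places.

n = 7, Σp = 120.2, Σq = 206.3, Σp² = 2155.18, Σq² = 6401.75, Σpq = 3401.34
nΣpq − ΣpΣq = 23809.38 − 24797.26 = -987.88
nΣp² − (Σp)² = 15086.26 − 14448.04 = 638.22; nΣq² − (Σq)² = 44812.25 − 42559.69 = 2252.56
r = -987.88 / √(638.22 × 2252.56) = -987.88 / 1199.0116 ≈ -0.8239

-0.8239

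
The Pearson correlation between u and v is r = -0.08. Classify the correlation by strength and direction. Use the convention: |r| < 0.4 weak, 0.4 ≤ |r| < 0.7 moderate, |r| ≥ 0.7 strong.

r = -0.08 < 0 so the relationship is negative.
|r| = 0.08, which falls in the weak range.

weak negative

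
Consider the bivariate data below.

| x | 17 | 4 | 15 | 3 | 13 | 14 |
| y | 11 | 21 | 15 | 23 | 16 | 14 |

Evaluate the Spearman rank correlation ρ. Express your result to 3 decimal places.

Rank x: 6, 2, 5, 1, 3, 4
Rank y: 1, 5, 3, 6, 4, 2
d = rank(x) − rank(y): 5, -3, 2, -5, -1, 2; Σd² = 68
ρ = 1 − 6Σd² / [n(n²−1)] = 1 − 6×68 / (6×35) = 1 − 408/210 ≈ -0.943

-0.943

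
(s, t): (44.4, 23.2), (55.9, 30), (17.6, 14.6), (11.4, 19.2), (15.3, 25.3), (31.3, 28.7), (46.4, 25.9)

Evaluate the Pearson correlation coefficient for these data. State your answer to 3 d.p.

n = 7, Σs = 222.3, Σt = 166.9, Σs² = 8902.63, Σt² = 4154.63, Σst = 5670.08
nΣst − ΣsΣt = 39690.56 − 37101.87 = 2588.69
nΣs² − (Σs)² = 62318.41 − 49417.29 = 12901.12; nΣt² − (Σt)² = 29082.41 − 27855.61 = 1226.8
r = 2588.69 / √(12901.12 × 1226.8) = 2588.69 / 3978.3280 ≈ 0.651

0.651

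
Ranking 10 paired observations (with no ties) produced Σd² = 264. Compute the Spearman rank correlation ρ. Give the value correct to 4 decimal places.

ρ = 1 − 6Σd² / [n(n²−1)] = 1 − 6×264 / (10×99)
  = 1 − 1584/990 = 1 − 1.60000 ≈ -0.6000

-0.6000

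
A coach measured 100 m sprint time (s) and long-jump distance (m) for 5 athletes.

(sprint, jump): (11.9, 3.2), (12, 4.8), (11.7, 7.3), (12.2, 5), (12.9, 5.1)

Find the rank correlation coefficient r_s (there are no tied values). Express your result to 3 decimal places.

0.000

Rank sprint: 2, 3, 1, 4, 5
Rank jump: 1, 2, 5, 3, 4
d = rank(sprint) − rank(jump): 1, 1, -4, 1, 1; Σd² = 20
ρ = 1 − 6Σd² / [n(n²−1)] = 1 − 6×20 / (5×24) = 1 − 120/120 ≈ 0.000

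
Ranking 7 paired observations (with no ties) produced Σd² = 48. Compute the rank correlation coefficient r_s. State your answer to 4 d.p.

ρ = 1 − 6Σd² / [n(n²−1)] = 1 − 6×48 / (7×48)
  = 1 − 288/336 = 1 − 0.85714 ≈ 0.1429

0.1429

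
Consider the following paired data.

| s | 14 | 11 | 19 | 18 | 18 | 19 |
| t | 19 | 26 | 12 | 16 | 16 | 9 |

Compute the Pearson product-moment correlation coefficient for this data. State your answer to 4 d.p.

n = 6, Σs = 99, Σt = 98, Σs² = 1687, Σt² = 1774, Σst = 1527
nΣst − ΣsΣt = 9162 − 9702 = -540
nΣs² − (Σs)² = 10122 − 9801 = 321; nΣt² − (Σt)² = 10644 − 9604 = 1040
r = -540 / √(321 × 1040) = -540 / 577.7889 ≈ -0.9346

-0.9346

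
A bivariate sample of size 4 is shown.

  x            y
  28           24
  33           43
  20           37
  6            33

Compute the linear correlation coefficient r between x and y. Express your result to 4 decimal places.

0.1747

n = 4, Σx = 87, Σy = 137, Σx² = 2309, Σy² = 4883, Σxy = 3029
nΣxy − ΣxΣy = 12116 − 11919 = 197
nΣx² − (Σx)² = 9236 − 7569 = 1667; nΣy² − (Σy)² = 19532 − 18769 = 763
r = 197 / √(1667 × 763) = 197 / 1127.7948 ≈ 0.1747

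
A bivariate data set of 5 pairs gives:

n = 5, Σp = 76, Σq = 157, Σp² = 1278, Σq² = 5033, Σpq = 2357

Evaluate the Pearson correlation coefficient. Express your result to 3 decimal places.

-0.261

r = (nΣpq − ΣpΣq) / √[(nΣp² − (Σp)²)(nΣq² − (Σq)²)]
Numerator: 5×2357 − 76×157 = -147
Denominator: √[(6390 − 5776)(25165 − 24649)] = √[614 × 516] = 562.8712
r = -147 / 562.8712 ≈ -0.261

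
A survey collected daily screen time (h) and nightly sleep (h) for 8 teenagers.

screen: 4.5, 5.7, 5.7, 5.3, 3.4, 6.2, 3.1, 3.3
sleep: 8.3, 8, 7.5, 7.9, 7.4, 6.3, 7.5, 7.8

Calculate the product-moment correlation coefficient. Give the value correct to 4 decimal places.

-0.2817

n = 8, Σx = 37.2, Σy = 60.7, Σx² = 183.82, Σy² = 463.09, Σxy = 280.78
nΣxy − ΣxΣy = 2246.24 − 2258.04 = -11.8
nΣx² − (Σx)² = 1470.56 − 1383.84 = 86.72; nΣy² − (Σy)² = 3704.72 − 3684.49 = 20.23
r = -11.8 / √(86.72 × 20.23) = -11.8 / 41.8849 ≈ -0.2817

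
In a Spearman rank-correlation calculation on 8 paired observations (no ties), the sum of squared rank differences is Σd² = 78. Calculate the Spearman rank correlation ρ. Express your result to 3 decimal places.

0.071

ρ = 1 − 6Σd² / [n(n²−1)] = 1 − 6×78 / (8×63)
  = 1 − 468/504 = 1 − 0.9286 ≈ 0.071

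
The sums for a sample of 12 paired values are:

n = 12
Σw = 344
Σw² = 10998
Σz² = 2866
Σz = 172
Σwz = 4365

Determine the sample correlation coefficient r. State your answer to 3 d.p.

r = (nΣwz − ΣwΣz) / √[(nΣw² − (Σw)²)(nΣz² − (Σz)²)]
Numerator: 12×4365 − 344×172 = -6788
Denominator: √[(131976 − 118336)(34392 − 29584)] = √[13640 × 4808] = 8098.2171
r = -6788 / 8098.2171 ≈ -0.838

-0.838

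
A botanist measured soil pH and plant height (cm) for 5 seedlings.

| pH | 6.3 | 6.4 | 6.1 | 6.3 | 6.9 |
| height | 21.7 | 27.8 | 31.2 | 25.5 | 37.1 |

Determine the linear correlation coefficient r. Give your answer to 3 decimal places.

n = 5, Σx = 32, Σy = 143.3, Σx² = 205.16, Σy² = 4243.83, Σxy = 921.59
nΣxy − ΣxΣy = 4607.95 − 4585.6 = 22.35
nΣx² − (Σx)² = 1025.8 − 1024 = 1.8; nΣy² − (Σy)² = 21219.15 − 20534.89 = 684.26
r = 22.35 / √(1.8 × 684.26) = 22.35 / 35.0951 ≈ 0.637

0.637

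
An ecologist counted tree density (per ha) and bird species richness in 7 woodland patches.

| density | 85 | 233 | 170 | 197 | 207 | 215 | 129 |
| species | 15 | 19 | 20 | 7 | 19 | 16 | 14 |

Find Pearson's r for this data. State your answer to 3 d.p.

0.168

n = 7, Σx = 1236, Σy = 110, Σx² = 234938, Σy² = 1848, Σxy = 19660
nΣxy − ΣxΣy = 137620 − 135960 = 1660
nΣx² − (Σx)² = 1644566 − 1527696 = 116870; nΣy² − (Σy)² = 12936 − 12100 = 836
r = 1660 / √(116870 × 836) = 1660 / 9884.4990 ≈ 0.168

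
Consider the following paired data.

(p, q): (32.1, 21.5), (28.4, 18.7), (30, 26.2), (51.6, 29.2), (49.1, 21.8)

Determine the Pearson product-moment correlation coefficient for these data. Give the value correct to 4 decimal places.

0.5092

n = 5, Σp = 191.2, Σq = 117.4, Σp² = 7810.34, Σq² = 2826.26, Σpq = 4584.33
nΣpq − ΣpΣq = 22921.65 − 22446.88 = 474.77
nΣp² − (Σp)² = 39051.7 − 36557.44 = 2494.26; nΣq² − (Σq)² = 14131.3 − 13782.76 = 348.54
r = 474.77 / √(2494.26 × 348.54) = 474.77 / 932.3891 ≈ 0.5092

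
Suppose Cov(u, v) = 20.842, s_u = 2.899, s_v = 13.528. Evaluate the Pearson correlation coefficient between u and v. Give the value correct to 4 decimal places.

0.5314

r = Cov(u,v) / (s_u · s_v) = 20.842 / (2.899 × 13.528)
  = 20.842 / 39.2177 ≈ 0.5314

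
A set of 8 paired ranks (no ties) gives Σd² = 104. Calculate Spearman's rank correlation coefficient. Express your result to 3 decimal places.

ρ = 1 − 6Σd² / [n(n²−1)] = 1 − 6×104 / (8×63)
  = 1 − 624/504 = 1 − 1.2381 ≈ -0.238

-0.238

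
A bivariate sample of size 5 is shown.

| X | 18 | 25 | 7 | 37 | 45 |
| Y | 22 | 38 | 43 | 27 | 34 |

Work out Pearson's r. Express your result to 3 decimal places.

-0.303

n = 5, ΣX = 132, ΣY = 164, ΣX² = 4392, ΣY² = 5662, ΣXY = 4176
nΣXY − ΣXΣY = 20880 − 21648 = -768
nΣX² − (ΣX)² = 21960 − 17424 = 4536; nΣY² − (ΣY)² = 28310 − 26896 = 1414
r = -768 / √(4536 × 1414) = -768 / 2532.5687 ≈ -0.303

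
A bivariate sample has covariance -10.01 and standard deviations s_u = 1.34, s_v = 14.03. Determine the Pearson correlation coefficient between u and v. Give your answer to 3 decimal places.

r = Cov(u,v) / (s_u · s_v) = -10.01 / (1.34 × 14.03)
  = -10.01 / 18.8002 ≈ -0.532

-0.532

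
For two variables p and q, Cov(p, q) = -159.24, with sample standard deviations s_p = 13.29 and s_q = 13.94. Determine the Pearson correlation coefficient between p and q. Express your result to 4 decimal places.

r = Cov(p,q) / (s_p · s_q) = -159.24 / (13.29 × 13.94)
  = -159.24 / 185.2626 ≈ -0.8595

-0.8595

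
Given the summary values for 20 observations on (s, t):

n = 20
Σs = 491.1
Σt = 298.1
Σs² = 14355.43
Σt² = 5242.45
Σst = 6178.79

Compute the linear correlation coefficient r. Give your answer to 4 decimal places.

-0.8422

r = (nΣst − ΣsΣt) / √[(nΣs² − (Σs)²)(nΣt² − (Σt)²)]
Numerator: 20×6178.79 − 491.1×298.1 = -22821.11
Denominator: √[(287108.6 − 241179.21)(104849 − 88863.61)] = √[45929.39 × 15985.39] = 27096.1106
r = -22821.11 / 27096.1106 ≈ -0.8422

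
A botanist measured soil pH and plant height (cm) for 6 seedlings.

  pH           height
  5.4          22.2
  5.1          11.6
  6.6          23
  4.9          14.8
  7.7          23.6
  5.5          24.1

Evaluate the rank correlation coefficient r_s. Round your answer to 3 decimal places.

Rank pH: 3, 2, 5, 1, 6, 4
Rank height: 3, 1, 4, 2, 5, 6
d = rank(pH) − rank(height): 0, 1, 1, -1, 1, -2; Σd² = 8
ρ = 1 − 6Σd² / [n(n²−1)] = 1 − 6×8 / (6×35) = 1 − 48/210 ≈ 0.771

0.771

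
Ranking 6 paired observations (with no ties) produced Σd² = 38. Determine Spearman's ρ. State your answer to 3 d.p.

ρ = 1 − 6Σd² / [n(n²−1)] = 1 − 6×38 / (6×35)
  = 1 − 228/210 = 1 − 1.0857 ≈ -0.086

-0.086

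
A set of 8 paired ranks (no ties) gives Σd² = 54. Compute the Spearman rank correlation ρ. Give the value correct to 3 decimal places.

ρ = 1 − 6Σd² / [n(n²−1)] = 1 − 6×54 / (8×63)
  = 1 − 324/504 = 1 − 0.6429 ≈ 0.357

0.357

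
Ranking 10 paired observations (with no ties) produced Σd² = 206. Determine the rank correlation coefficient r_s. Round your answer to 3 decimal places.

ρ = 1 − 6Σd² / [n(n²−1)] = 1 − 6×206 / (10×99)
  = 1 − 1236/990 = 1 − 1.2485 ≈ -0.248

-0.248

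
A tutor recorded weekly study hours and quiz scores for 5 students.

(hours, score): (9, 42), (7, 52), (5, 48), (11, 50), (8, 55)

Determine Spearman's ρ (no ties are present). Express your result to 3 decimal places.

Rank hours: 4, 2, 1, 5, 3
Rank score: 1, 4, 2, 3, 5
d = rank(hours) − rank(score): 3, -2, -1, 2, -2; Σd² = 22
ρ = 1 − 6Σd² / [n(n²−1)] = 1 − 6×22 / (5×24) = 1 − 132/120 ≈ -0.100

-0.100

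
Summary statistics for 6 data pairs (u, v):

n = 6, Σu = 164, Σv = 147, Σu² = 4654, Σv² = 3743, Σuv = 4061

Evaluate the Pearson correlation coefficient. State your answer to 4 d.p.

0.2762

r = (nΣuv − ΣuΣv) / √[(nΣu² − (Σu)²)(nΣv² − (Σv)²)]
Numerator: 6×4061 − 164×147 = 258
Denominator: √[(27924 − 26896)(22458 − 21609)] = √[1028 × 849] = 934.2227
r = 258 / 934.2227 ≈ 0.2762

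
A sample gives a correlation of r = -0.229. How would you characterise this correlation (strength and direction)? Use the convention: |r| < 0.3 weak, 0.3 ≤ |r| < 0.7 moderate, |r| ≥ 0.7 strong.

r = -0.229 < 0 so the relationship is negative.
|r| = 0.229, which falls in the weak range.

weak negative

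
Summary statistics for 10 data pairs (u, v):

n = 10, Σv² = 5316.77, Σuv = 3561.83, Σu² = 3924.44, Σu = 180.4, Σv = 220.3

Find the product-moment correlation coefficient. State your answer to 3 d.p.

-0.740

r = (nΣuv − ΣuΣv) / √[(nΣu² − (Σu)²)(nΣv² − (Σv)²)]
Numerator: 10×3561.83 − 180.4×220.3 = -4123.82
Denominator: √[(39244.4 − 32544.16)(53167.7 − 48532.09)] = √[6700.24 × 4635.61] = 5573.1230
r = -4123.82 / 5573.1230 ≈ -0.740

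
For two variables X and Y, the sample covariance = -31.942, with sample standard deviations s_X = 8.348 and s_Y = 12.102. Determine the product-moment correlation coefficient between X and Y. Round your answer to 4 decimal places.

r = Cov(X,Y) / (s_X · s_Y) = -31.942 / (8.348 × 12.102)
  = -31.942 / 101.0275 ≈ -0.3162

-0.3162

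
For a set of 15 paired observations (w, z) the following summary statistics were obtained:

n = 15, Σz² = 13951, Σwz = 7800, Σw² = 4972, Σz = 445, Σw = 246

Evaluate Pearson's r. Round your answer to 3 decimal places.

r = (nΣwz − ΣwΣz) / √[(nΣw² − (Σw)²)(nΣz² − (Σz)²)]
Numerator: 15×7800 − 246×445 = 7530
Denominator: √[(74580 − 60516)(209265 − 198025)] = √[14064 × 11240] = 12572.9615
r = 7530 / 12572.9615 ≈ 0.599

0.599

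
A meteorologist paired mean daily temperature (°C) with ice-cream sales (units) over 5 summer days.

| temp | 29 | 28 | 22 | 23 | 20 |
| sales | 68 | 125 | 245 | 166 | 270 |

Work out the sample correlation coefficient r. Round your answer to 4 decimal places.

n = 5, Σx = 122, Σy = 874, Σx² = 3038, Σy² = 180730, Σxy = 20080
nΣxy − ΣxΣy = 100400 − 106628 = -6228
nΣx² − (Σx)² = 15190 − 14884 = 306; nΣy² − (Σy)² = 903650 − 763876 = 139774
r = -6228 / √(306 × 139774) = -6228 / 6539.9422 ≈ -0.9523

-0.9523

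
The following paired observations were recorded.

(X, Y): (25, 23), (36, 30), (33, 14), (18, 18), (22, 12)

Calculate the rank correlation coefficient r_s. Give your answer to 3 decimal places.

Rank X: 3, 5, 4, 1, 2
Rank Y: 4, 5, 2, 3, 1
d = rank(X) − rank(Y): -1, 0, 2, -2, 1; Σd² = 10
ρ = 1 − 6Σd² / [n(n²−1)] = 1 − 6×10 / (5×24) = 1 − 60/120 ≈ 0.500

0.500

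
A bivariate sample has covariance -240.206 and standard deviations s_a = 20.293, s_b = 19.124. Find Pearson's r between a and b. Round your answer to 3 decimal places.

-0.619

r = Cov(a,b) / (s_a · s_b) = -240.206 / (20.293 × 19.124)
  = -240.206 / 388.0833 ≈ -0.619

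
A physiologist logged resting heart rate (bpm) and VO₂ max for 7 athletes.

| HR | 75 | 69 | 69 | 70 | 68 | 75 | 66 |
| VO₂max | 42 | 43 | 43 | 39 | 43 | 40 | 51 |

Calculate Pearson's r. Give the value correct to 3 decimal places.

-0.649

n = 7, Σx = 492, Σy = 301, Σx² = 34652, Σy² = 13033, Σxy = 21104
nΣxy − ΣxΣy = 147728 − 148092 = -364
nΣx² − (Σx)² = 242564 − 242064 = 500; nΣy² − (Σy)² = 91231 − 90601 = 630
r = -364 / √(500 × 630) = -364 / 561.2486 ≈ -0.649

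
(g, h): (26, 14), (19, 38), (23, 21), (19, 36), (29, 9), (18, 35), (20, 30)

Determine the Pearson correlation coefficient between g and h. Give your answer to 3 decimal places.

n = 7, Σg = 154, Σh = 183, Σg² = 3492, Σh² = 5583, Σgh = 3744
nΣgh − ΣgΣh = 26208 − 28182 = -1974
nΣg² − (Σg)² = 24444 − 23716 = 728; nΣh² − (Σh)² = 39081 − 33489 = 5592
r = -1974 / √(728 × 5592) = -1974 / 2017.6660 ≈ -0.978

-0.978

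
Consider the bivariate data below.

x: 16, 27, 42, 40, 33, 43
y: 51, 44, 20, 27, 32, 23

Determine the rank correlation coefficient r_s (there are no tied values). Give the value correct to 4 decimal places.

-0.9429

Rank x: 1, 2, 5, 4, 3, 6
Rank y: 6, 5, 1, 3, 4, 2
d = rank(x) − rank(y): -5, -3, 4, 1, -1, 4; Σd² = 68
ρ = 1 − 6Σd² / [n(n²−1)] = 1 − 6×68 / (6×35) = 1 − 408/210 ≈ -0.9429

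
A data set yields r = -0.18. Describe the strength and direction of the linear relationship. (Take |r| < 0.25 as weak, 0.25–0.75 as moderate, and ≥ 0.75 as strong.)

r = -0.18 < 0 so the relationship is negative.
|r| = 0.18, which falls in the weak range.

weak negative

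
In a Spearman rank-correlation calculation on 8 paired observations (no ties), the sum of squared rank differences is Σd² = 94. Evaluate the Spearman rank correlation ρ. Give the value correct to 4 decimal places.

ρ = 1 − 6Σd² / [n(n²−1)] = 1 − 6×94 / (8×63)
  = 1 − 564/504 = 1 − 1.11905 ≈ -0.1190

-0.1190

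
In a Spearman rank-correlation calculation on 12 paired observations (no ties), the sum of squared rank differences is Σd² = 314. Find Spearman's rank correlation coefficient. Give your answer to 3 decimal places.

ρ = 1 − 6Σd² / [n(n²−1)] = 1 − 6×314 / (12×143)
  = 1 − 1884/1716 = 1 − 1.0979 ≈ -0.098

-0.098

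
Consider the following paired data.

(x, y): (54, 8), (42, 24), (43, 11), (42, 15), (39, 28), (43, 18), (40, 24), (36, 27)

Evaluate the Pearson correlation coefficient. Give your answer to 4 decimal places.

-0.8198

n = 8, Σx = 339, Σy = 155, Σx² = 14559, Σy² = 3399, Σxy = 6341
nΣxy − ΣxΣy = 50728 − 52545 = -1817
nΣx² − (Σx)² = 116472 − 114921 = 1551; nΣy² − (Σy)² = 27192 − 24025 = 3167
r = -1817 / √(1551 × 3167) = -1817 / 2216.3071 ≈ -0.8198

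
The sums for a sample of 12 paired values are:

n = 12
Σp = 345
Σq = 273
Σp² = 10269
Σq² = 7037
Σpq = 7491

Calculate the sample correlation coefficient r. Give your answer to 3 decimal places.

r = (nΣpq − ΣpΣq) / √[(nΣp² − (Σp)²)(nΣq² − (Σq)²)]
Numerator: 12×7491 − 345×273 = -4293
Denominator: √[(123228 − 119025)(84444 − 74529)] = √[4203 × 9915] = 6455.4431
r = -4293 / 6455.4431 ≈ -0.665

-0.665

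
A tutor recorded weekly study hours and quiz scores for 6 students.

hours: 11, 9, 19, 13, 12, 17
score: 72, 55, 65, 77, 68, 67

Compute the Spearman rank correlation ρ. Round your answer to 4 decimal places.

0.0286

Rank hours: 2, 1, 6, 4, 3, 5
Rank score: 5, 1, 2, 6, 4, 3
d = rank(hours) − rank(score): -3, 0, 4, -2, -1, 2; Σd² = 34
ρ = 1 − 6Σd² / [n(n²−1)] = 1 − 6×34 / (6×35) = 1 − 204/210 ≈ 0.0286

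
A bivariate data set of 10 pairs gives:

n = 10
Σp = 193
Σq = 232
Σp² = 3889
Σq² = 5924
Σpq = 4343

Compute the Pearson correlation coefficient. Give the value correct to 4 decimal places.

-0.4515

r = (nΣpq − ΣpΣq) / √[(nΣp² − (Σp)²)(nΣq² − (Σq)²)]
Numerator: 10×4343 − 193×232 = -1346
Denominator: √[(38890 − 37249)(59240 − 53824)] = √[1641 × 5416] = 2981.2172
r = -1346 / 2981.2172 ≈ -0.4515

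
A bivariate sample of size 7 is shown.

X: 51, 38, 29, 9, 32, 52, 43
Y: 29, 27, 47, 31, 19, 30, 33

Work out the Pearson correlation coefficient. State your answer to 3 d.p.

n = 7, ΣX = 254, ΣY = 216, ΣX² = 10544, ΣY² = 7090, ΣXY = 7734
nΣXY − ΣXΣY = 54138 − 54864 = -726
nΣX² − (ΣX)² = 73808 − 64516 = 9292; nΣY² − (ΣY)² = 49630 − 46656 = 2974
r = -726 / √(9292 × 2974) = -726 / 5256.8439 ≈ -0.138

-0.138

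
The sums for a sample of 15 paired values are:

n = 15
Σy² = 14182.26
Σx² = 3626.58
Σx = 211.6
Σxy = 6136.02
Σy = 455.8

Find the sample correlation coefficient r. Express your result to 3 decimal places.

-0.637

r = (nΣxy − ΣxΣy) / √[(nΣx² − (Σx)²)(nΣy² − (Σy)²)]
Numerator: 15×6136.02 − 211.6×455.8 = -4406.98
Denominator: √[(54398.7 − 44774.56)(212733.9 − 207753.64)] = √[9624.14 × 4980.26] = 6923.2015
r = -4406.98 / 6923.2015 ≈ -0.637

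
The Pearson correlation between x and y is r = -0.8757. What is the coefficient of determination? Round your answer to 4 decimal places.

0.7669

r² = (-0.8757)² = 0.7669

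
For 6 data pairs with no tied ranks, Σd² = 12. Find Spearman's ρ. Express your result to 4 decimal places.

0.6571

ρ = 1 − 6Σd² / [n(n²−1)] = 1 − 6×12 / (6×35)
  = 1 − 72/210 = 1 − 0.34286 ≈ 0.6571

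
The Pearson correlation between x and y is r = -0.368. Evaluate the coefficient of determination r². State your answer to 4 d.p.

0.1354

r² = (-0.368)² = 0.1354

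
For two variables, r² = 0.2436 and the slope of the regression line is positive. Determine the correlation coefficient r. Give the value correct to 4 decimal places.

0.4936

|r| = √0.2436 = 0.4936
The association is positive, so r = 0.4936.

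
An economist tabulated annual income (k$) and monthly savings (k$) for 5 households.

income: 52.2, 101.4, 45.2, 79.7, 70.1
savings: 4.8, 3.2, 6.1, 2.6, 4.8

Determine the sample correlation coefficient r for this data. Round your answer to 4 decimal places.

n = 5, Σx = 348.6, Σy = 21.5, Σx² = 26315.94, Σy² = 100.29, Σxy = 1394.46
nΣxy − ΣxΣy = 6972.3 − 7494.9 = -522.6
nΣx² − (Σx)² = 131579.7 − 121521.96 = 10057.74; nΣy² − (Σy)² = 501.45 − 462.25 = 39.2
r = -522.6 / √(10057.74 × 39.2) = -522.6 / 627.9040 ≈ -0.8323

-0.8323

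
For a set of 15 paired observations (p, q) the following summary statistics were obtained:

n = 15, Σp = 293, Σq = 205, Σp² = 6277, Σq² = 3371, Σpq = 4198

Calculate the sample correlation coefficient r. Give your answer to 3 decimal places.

r = (nΣpq − ΣpΣq) / √[(nΣp² − (Σp)²)(nΣq² − (Σq)²)]
Numerator: 15×4198 − 293×205 = 2905
Denominator: √[(94155 − 85849)(50565 − 42025)] = √[8306 × 8540] = 8422.1874
r = 2905 / 8422.1874 ≈ 0.345

0.345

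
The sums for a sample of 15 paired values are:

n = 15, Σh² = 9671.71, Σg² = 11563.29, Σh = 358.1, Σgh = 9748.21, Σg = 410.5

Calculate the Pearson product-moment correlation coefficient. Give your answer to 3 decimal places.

-0.085

r = (nΣgh − ΣgΣh) / √[(nΣg² − (Σg)²)(nΣh² − (Σh)²)]
Numerator: 15×9748.21 − 410.5×358.1 = -776.9
Denominator: √[(173449.35 − 168510.25)(145075.65 − 128235.61)] = √[4939.1 × 16840.04] = 9120.0132
r = -776.9 / 9120.0132 ≈ -0.085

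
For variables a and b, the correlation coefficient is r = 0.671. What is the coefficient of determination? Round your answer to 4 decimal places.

0.4502

r² = (0.671)² = 0.4502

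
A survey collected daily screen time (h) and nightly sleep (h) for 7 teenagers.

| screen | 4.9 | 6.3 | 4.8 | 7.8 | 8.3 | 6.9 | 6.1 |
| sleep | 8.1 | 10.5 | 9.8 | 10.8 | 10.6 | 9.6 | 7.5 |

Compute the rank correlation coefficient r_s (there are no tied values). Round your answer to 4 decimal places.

0.6429

Rank screen: 2, 4, 1, 6, 7, 5, 3
Rank sleep: 2, 5, 4, 7, 6, 3, 1
d = rank(screen) − rank(sleep): 0, -1, -3, -1, 1, 2, 2; Σd² = 20
ρ = 1 − 6Σd² / [n(n²−1)] = 1 − 6×20 / (7×48) = 1 − 120/336 ≈ 0.6429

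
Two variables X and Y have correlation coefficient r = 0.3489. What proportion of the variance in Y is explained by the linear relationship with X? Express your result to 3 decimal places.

r² = (0.3489)² = 0.122

0.122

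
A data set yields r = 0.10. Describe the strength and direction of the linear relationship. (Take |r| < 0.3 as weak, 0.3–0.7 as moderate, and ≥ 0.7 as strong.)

r = 0.10 > 0 so the relationship is positive.
|r| = 0.10, which falls in the weak range.

weak positive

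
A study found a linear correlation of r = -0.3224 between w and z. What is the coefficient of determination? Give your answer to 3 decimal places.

r² = (-0.3224)² = 0.104

0.104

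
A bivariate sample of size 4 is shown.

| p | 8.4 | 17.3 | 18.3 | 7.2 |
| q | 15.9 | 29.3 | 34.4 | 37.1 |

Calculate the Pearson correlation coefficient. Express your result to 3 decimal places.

0.264

n = 4, Σp = 51.2, Σq = 116.7, Σp² = 756.58, Σq² = 3671.07, Σpq = 1537.09
nΣpq − ΣpΣq = 6148.36 − 5975.04 = 173.32
nΣp² − (Σp)² = 3026.32 − 2621.44 = 404.88; nΣq² − (Σq)² = 14684.28 − 13618.89 = 1065.39
r = 173.32 / √(404.88 × 1065.39) = 173.32 / 656.7763 ≈ 0.264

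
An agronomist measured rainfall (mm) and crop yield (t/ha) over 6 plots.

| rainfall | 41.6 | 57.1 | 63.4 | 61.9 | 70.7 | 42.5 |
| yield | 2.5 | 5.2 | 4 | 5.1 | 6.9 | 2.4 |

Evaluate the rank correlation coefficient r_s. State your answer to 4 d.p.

0.7143

Rank rainfall: 1, 3, 5, 4, 6, 2
Rank yield: 2, 5, 3, 4, 6, 1
d = rank(rainfall) − rank(yield): -1, -2, 2, 0, 0, 1; Σd² = 10
ρ = 1 − 6Σd² / [n(n²−1)] = 1 − 6×10 / (6×35) = 1 − 60/210 ≈ 0.7143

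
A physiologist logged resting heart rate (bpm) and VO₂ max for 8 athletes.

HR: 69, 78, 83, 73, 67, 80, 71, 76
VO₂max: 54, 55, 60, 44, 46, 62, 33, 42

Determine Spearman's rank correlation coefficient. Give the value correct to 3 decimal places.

Rank HR: 2, 6, 8, 4, 1, 7, 3, 5
Rank VO₂max: 5, 6, 7, 3, 4, 8, 1, 2
d = rank(HR) − rank(VO₂max): -3, 0, 1, 1, -3, -1, 2, 3; Σd² = 34
ρ = 1 − 6Σd² / [n(n²−1)] = 1 − 6×34 / (8×63) = 1 − 204/504 ≈ 0.595

0.595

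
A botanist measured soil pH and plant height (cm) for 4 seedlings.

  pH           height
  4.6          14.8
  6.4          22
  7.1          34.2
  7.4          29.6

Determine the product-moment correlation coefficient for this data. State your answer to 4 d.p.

n = 4, Σx = 25.5, Σy = 100.6, Σx² = 167.29, Σy² = 2748.84, Σxy = 670.74
nΣxy − ΣxΣy = 2682.96 − 2565.3 = 117.66
nΣx² − (Σx)² = 669.16 − 650.25 = 18.91; nΣy² − (Σy)² = 10995.36 − 10120.36 = 875
r = 117.66 / √(18.91 × 875) = 117.66 / 128.6322 ≈ 0.9147

0.9147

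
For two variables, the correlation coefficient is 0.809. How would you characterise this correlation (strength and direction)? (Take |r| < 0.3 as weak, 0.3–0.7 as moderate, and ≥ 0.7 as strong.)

strong positive

r = 0.809 > 0 so the relationship is positive.
|r| = 0.809, which falls in the strong range.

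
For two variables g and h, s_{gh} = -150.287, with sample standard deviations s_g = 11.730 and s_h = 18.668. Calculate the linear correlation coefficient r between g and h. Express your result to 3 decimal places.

-0.686

r = Cov(g,h) / (s_g · s_h) = -150.287 / (11.730 × 18.668)
  = -150.287 / 218.9756 ≈ -0.686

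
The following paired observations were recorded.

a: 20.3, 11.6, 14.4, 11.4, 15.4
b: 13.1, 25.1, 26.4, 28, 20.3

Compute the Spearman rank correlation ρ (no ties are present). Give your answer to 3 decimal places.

Rank a: 5, 2, 3, 1, 4
Rank b: 1, 3, 4, 5, 2
d = rank(a) − rank(b): 4, -1, -1, -4, 2; Σd² = 38
ρ = 1 − 6Σd² / [n(n²−1)] = 1 − 6×38 / (5×24) = 1 − 228/120 ≈ -0.900

-0.900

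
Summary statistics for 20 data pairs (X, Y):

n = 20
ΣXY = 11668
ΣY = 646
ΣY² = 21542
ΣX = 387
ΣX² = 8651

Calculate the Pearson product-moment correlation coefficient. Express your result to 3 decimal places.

r = (nΣXY − ΣXΣY) / √[(nΣX² − (ΣX)²)(nΣY² − (ΣY)²)]
Numerator: 20×11668 − 387×646 = -16642
Denominator: √[(173020 − 149769)(430840 − 417316)] = √[23251 × 13524] = 17732.6401
r = -16642 / 17732.6401 ≈ -0.938

-0.938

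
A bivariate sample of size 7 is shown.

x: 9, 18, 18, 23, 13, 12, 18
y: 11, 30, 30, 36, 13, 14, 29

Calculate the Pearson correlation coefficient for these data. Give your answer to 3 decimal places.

n = 7, Σx = 111, Σy = 163, Σx² = 1895, Σy² = 4423, Σxy = 2866
nΣxy − ΣxΣy = 20062 − 18093 = 1969
nΣx² − (Σx)² = 13265 − 12321 = 944; nΣy² − (Σy)² = 30961 − 26569 = 4392
r = 1969 / √(944 × 4392) = 1969 / 2036.1847 ≈ 0.967

0.967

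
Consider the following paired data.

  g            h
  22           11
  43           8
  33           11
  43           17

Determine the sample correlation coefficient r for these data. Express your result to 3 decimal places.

n = 4, Σg = 141, Σh = 47, Σg² = 5271, Σh² = 595, Σgh = 1680
nΣgh − ΣgΣh = 6720 − 6627 = 93
nΣg² − (Σg)² = 21084 − 19881 = 1203; nΣh² − (Σh)² = 2380 − 2209 = 171
r = 93 / √(1203 × 171) = 93 / 453.5560 ≈ 0.205

0.205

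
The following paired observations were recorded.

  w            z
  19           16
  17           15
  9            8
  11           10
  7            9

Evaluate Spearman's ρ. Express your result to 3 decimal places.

Rank w: 5, 4, 2, 3, 1
Rank z: 5, 4, 1, 3, 2
d = rank(w) − rank(z): 0, 0, 1, 0, -1; Σd² = 2
ρ = 1 − 6Σd² / [n(n²−1)] = 1 − 6×2 / (5×24) = 1 − 12/120 ≈ 0.900

0.900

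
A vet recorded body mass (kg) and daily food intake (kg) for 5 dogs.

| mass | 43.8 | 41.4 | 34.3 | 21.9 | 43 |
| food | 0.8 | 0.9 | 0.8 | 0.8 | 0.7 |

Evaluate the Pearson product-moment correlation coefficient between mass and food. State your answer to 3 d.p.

n = 5, Σx = 184.4, Σy = 4, Σx² = 7137.5, Σy² = 3.22, Σxy = 147.36
nΣxy − ΣxΣy = 736.8 − 737.6 = -0.8
nΣx² − (Σx)² = 35687.5 − 34003.36 = 1684.14; nΣy² − (Σy)² = 16.1 − 16 = 0.1
r = -0.8 / √(1684.14 × 0.1) = -0.8 / 12.9774 ≈ -0.062

-0.062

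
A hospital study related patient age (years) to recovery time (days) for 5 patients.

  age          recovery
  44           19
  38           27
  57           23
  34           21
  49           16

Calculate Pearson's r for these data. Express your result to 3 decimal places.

n = 5, Σx = 222, Σy = 106, Σx² = 10186, Σy² = 2316, Σxy = 4671
nΣxy − ΣxΣy = 23355 − 23532 = -177
nΣx² − (Σx)² = 50930 − 49284 = 1646; nΣy² − (Σy)² = 11580 − 11236 = 344
r = -177 / √(1646 × 344) = -177 / 752.4786 ≈ -0.235

-0.235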